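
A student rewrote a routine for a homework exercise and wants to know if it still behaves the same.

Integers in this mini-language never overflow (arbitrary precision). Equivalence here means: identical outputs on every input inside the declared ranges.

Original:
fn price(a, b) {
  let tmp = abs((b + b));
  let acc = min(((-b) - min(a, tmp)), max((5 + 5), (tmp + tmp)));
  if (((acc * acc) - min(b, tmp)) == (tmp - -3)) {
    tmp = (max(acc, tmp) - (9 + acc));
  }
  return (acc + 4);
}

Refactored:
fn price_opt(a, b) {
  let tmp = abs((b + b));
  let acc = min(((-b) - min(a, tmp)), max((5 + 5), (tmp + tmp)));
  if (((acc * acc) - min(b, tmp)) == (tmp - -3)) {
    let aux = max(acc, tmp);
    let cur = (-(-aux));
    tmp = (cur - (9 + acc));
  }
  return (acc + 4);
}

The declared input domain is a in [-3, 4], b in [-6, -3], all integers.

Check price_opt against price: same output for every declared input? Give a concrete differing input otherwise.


Differences: local variable names differ, statement counts differ — yet all 32 inputs agree.
verdict: equivalent


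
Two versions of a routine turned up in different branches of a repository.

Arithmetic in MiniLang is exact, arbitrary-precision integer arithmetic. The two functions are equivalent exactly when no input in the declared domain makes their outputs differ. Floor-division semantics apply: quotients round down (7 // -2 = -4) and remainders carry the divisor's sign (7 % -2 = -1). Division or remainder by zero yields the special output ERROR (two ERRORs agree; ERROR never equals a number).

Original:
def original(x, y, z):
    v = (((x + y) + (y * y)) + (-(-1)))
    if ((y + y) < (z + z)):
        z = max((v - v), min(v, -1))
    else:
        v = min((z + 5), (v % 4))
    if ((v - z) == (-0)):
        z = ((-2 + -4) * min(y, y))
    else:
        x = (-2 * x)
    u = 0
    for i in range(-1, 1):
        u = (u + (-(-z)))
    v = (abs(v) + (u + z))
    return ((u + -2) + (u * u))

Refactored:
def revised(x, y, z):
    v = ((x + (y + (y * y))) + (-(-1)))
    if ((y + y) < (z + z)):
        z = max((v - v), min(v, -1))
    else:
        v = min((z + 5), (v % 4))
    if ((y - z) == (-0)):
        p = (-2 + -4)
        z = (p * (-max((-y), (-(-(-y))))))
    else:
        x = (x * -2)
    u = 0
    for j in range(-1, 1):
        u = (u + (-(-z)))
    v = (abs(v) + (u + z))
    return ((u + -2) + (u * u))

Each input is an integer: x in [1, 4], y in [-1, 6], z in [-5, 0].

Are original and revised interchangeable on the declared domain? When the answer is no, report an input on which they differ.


Input x=1, y=-1, z=-1: 0 from original versus 154 from revised.
verdict: not equivalent; witness: x=1, y=-1, z=-1


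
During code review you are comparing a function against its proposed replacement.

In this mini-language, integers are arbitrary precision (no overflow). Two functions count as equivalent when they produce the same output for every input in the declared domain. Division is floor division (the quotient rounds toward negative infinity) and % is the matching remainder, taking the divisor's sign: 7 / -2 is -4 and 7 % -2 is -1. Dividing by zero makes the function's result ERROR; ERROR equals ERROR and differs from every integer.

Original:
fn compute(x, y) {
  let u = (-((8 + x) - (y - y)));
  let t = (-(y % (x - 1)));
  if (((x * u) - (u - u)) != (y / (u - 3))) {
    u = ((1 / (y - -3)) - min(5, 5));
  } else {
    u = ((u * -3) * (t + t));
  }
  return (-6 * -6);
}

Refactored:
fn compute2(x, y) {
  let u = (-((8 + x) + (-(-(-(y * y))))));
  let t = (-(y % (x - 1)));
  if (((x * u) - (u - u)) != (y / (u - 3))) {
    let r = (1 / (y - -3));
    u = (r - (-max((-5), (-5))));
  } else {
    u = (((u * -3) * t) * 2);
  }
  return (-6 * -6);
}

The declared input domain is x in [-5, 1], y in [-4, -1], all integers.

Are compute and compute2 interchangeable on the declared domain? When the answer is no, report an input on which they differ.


Consider the input x=0, y=-3.
compute: u := -8 | t := 0 | (((x * u) - (u - u)) != (y / (u - 3))): false | u := 0 | result 36
compute2: u := 1 | t := 0 | (((x * u) - (u - u)) != (y / (u - 3))): true | divide-by-zero, output ERROR
36 and ERROR differ, so these are not the same function on this domain.
verdict: not equivalent; witness: x=0, y=-3


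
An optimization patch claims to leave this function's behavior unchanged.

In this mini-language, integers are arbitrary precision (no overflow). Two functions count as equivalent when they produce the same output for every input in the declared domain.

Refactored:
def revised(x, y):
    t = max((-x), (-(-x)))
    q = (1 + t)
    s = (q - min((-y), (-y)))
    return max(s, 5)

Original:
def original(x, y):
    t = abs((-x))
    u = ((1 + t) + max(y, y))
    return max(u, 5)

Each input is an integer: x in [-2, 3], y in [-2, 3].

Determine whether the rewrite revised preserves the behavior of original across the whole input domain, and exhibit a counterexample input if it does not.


The two are interchangeable: min/max/abs usage differs, plus statement counts differ, plus local variable names differ, plus arithmetic usage differs, and every declared input agrees.
Tracing x=0, y=-1: original: t := 0 | u := 0 | result 5 | revised: t := 0 | q := 1 | s := 0 | result 5 — matching result 5.
Across all 36 domain points the two functions coincide.
verdict: equivalent


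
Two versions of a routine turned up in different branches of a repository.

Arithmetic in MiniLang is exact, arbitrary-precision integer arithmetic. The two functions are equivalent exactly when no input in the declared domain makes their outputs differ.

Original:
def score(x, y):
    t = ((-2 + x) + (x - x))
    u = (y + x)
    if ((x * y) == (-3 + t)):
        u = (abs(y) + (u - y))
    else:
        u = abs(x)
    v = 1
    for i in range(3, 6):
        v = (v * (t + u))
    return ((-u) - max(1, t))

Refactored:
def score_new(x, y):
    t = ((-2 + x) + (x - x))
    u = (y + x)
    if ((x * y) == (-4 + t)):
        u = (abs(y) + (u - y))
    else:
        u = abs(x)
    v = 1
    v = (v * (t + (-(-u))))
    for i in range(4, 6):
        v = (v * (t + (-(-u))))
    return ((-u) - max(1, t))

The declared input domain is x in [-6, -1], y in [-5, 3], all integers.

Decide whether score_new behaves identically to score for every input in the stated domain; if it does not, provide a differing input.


These are not equivalent — on x=-6, y=2 the outputs split (-7 vs 3).
score: t=-8, then u=-4, then ((x * y) == (-3 + t)) is false, then u=6, then v=1, then (i=3), then v=-2, then (i=4), then v=4, then (i=5), then v=-8, then returns -7
score_new: t=-8, then u=-4, then ((x * y) == (-4 + t)) is true, then u=-4, then v=1, then v=-12, then (i=4), then v=144, then (i=5), then v=-1728, then returns 3
verdict: not equivalent; witness: x=-6, y=2


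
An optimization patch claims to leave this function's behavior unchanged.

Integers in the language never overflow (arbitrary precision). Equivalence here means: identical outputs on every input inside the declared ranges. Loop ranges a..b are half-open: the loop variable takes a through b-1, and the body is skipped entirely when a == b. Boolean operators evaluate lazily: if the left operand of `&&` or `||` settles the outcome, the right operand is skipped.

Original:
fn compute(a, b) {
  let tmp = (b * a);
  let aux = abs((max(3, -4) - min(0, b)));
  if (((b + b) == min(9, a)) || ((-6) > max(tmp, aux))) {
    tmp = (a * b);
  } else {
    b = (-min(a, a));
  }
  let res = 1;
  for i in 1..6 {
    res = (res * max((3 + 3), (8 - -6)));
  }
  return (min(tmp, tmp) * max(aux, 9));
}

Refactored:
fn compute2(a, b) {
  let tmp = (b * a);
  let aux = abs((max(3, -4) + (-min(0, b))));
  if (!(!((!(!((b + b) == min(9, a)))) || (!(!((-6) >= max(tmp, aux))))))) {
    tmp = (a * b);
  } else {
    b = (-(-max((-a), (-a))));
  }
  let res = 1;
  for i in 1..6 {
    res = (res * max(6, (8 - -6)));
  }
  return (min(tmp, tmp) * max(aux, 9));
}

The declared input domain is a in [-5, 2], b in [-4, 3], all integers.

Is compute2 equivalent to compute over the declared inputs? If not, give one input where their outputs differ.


The edit looks behavioral (`((-6) > max(tmp, aux))` became `((-6) >= max(tmp, aux))`), but over these ranges it never changes the outcome.
Tracing a=-4, b=2: compute: tmp = -8; aux = 3; (((b + b) == min(9, a)) || ((-6) > max(tmp, aux))) -> false; b = 4; res = 1; [i=1]; res = 14; [i=2]; res = 196; [i=3]; res = 2744; [i=4]; res = 38416; [i=5]; res = 537824; return -72 | compute2: tmp = -8; aux = 3; (!(!((!(!((b + b) == min(9, a)))) || (!(!((-6) >= max(tmp, aux))))))) -> false; b = 4; res = 1; [i=1]; res = 14; [i=2]; res = 196; [i=3]; res = 2744; [i=4]; res = 38416; [i=5]; res = 537824; return -72 — matching result -72.
Across all 64 domain points the two functions coincide.
verdict: equivalent


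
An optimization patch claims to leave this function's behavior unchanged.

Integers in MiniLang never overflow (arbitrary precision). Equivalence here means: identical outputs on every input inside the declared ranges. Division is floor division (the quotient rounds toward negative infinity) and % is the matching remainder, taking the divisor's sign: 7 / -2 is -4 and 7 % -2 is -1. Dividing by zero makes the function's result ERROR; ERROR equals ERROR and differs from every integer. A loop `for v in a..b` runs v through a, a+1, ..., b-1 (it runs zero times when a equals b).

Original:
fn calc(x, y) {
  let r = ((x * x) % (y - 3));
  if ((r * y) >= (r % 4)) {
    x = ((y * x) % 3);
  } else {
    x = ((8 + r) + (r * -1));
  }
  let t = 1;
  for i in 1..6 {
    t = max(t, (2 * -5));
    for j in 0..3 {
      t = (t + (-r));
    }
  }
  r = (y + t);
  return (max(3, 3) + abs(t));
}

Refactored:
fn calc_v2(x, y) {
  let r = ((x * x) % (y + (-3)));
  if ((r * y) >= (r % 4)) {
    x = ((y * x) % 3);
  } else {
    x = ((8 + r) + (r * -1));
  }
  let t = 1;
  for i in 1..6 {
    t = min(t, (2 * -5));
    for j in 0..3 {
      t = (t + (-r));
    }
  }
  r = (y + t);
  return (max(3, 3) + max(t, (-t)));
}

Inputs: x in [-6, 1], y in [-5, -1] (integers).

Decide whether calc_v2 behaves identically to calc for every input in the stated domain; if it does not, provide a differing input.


Evaluate both at x=-6, y=-5.
calc: r becomes -4; next ((r * y) >= (r % 4)) evaluates to true; next x becomes 0; next t becomes 1; next at i=1:; next t becomes 1; next at j=0:; next t becomes 5; next at j=1:; next t becomes 9; next at j=2:; next t becomes 13; next at i=2:; next t becomes 13; next at j=0:; next t becomes 17; next at j=1:; next t becomes 21; next at j=2:; next t becomes 25; next at i=3:; next t becomes 25; next at j=0:; next t becomes 29; next at j=1:; next t becomes 33; next at j=2:; next t becomes 37; next at i=4:; next t becomes 37; next at j=0:; next t becomes 41; next at j=1:; next t becomes 45; next at j=2:; next t becomes 49; next at i=5:; next t becomes 49; next at j=0:; next t becomes 53; next at j=1:; next t becomes 57; next at j=2:; next t becomes 61; next r becomes 56; next final value 64
calc_v2: r becomes -4; next ((r * y) >= (r % 4)) evaluates to true; next x becomes 0; next t becomes 1; next at i=1:; next t becomes -10; next at j=0:; next t becomes -6; next at j=1:; next t becomes -2; next at j=2:; next t becomes 2; next at i=2:; next t becomes -10; next at j=0:; next t becomes -6; next at j=1:; next t becomes -2; next at j=2:; next t becomes 2; next at i=3:; next t becomes -10; next at j=0:; next t becomes -6; next at j=1:; next t becomes -2; next at j=2:; next t becomes 2; next at i=4:; next t becomes -10; next at j=0:; next t becomes -6; next at j=1:; next t becomes -2; next at j=2:; next t becomes 2; next at i=5:; next t becomes -10; next at j=0:; next t becomes -6; next at j=1:; next t becomes -2; next at j=2:; next t becomes 2; next r becomes -3; next final value 5
64 != 5, so the rewrite changes behavior.
verdict: not equivalent; witness: x=-6, y=-5


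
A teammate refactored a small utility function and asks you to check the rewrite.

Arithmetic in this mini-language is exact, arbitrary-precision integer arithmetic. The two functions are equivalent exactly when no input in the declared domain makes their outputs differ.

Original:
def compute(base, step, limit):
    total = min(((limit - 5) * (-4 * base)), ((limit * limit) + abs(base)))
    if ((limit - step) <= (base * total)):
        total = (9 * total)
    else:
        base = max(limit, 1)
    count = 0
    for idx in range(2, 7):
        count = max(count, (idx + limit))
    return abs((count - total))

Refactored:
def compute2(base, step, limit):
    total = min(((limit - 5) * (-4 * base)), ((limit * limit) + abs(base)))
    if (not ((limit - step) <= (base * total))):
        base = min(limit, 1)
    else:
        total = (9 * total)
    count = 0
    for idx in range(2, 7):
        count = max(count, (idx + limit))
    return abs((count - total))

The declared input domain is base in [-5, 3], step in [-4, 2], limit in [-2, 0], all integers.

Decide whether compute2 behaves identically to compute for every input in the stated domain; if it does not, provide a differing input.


The one real change (`max(limit, 1)` became `min(limit, 1)`) has no effect anywhere in the declared ranges; all 189 inputs agree.
verdict: equivalent


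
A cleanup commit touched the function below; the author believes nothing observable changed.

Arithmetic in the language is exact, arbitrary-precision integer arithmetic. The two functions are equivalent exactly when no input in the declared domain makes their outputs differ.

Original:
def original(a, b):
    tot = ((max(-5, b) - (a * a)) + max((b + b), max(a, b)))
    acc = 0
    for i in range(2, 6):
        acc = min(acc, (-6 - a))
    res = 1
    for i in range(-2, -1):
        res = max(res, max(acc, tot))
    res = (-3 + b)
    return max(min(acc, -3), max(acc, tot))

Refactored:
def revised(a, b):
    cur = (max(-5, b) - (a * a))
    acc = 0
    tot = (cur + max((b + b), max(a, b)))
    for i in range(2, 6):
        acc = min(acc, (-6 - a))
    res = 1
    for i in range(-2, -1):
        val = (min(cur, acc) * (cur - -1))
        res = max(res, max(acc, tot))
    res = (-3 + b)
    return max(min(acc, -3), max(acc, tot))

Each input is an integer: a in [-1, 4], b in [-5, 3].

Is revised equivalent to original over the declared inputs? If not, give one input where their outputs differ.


This is a faithful refactor — statement counts differ, plus arithmetic usage differs, plus local variable names differ, plus constant usage differs, plus min/max/abs usage differs, but the computed results match everywhere.
As a probe, take a=4, b=3: original runs tot := -7 | acc := 0 | iter i=2: | acc := -10 | iter i=3: | acc := -10 | iter i=4: | acc := -10 | iter i=5: | acc := -10 | res := 1 | iter i=-2: | res := 1 | res := 0 | result -7; revised runs cur := -13 | acc := 0 | tot := -7 | iter i=2: | acc := -10 | iter i=3: | acc := -10 | iter i=4: | acc := -10 | iter i=5: | acc := -10 | res := 1 | iter i=-2: | val := 156 | res := 1 | res := 0 | result -7; both end at -7.
An exhaustive pass over the 54 declared inputs shows identical outputs.
verdict: equivalent


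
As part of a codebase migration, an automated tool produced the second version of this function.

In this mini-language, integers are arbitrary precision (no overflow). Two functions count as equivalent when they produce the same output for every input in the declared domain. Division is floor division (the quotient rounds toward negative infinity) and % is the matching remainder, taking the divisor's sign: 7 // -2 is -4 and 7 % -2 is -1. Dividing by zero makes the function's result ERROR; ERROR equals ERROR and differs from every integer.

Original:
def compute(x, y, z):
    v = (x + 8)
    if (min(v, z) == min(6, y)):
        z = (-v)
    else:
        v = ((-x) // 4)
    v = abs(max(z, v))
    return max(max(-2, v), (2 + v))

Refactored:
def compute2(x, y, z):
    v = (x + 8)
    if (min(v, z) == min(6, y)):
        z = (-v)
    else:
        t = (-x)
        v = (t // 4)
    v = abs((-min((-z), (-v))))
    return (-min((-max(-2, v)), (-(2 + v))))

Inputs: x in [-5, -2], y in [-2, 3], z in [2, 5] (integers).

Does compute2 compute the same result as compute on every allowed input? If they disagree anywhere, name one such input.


Changes here: min/max/abs usage differs; also statement counts differ; also local variable names differ; the full 96-point sweep finds no disagreement.
verdict: equivalent


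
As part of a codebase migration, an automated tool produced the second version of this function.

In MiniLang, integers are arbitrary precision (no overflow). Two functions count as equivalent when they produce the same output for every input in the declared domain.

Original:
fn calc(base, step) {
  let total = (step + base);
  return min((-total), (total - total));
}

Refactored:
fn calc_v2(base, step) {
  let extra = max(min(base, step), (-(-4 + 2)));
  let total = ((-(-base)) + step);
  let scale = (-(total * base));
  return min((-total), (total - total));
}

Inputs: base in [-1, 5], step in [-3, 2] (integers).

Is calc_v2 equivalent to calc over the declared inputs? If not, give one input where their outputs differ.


Side by side, the visible changes include: local variable names differ; and min/max/abs usage differs; and statement counts differ; and constant usage differs; and arithmetic usage differs.
Spot check at base=2, step=-1 — calc: total becomes 1; next final value -1. calc_v2: extra becomes 2; next total becomes 1; next scale becomes -2; next final value -1. Both give -1.
Across all 42 domain points the two functions coincide.
verdict: equivalent


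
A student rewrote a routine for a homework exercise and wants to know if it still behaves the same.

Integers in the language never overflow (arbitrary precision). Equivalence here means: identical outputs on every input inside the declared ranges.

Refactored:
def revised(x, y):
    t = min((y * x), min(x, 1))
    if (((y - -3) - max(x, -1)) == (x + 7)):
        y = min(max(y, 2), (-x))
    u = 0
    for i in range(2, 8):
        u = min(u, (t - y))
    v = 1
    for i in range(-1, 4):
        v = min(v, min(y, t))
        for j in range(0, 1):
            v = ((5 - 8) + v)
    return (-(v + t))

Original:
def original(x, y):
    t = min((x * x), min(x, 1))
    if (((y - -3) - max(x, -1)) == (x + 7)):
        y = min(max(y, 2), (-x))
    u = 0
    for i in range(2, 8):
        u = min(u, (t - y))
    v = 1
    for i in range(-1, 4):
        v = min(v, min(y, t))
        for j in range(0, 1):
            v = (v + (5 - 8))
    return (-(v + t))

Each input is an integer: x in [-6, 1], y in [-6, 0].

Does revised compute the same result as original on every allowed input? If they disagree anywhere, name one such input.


The rewrite breaks on x=1, y=-6, where the results are 20 and 27.
original: t becomes 1; next (((y - -3) - max(x, -1)) == (x + 7)) evaluates to false; next u becomes 0; next at i=2:; next u becomes 0; next at i=3:; next u becomes 0; next at i=4:; next u becomes 0; next at i=5:; next u becomes 0; next at i=6:; next u becomes 0; next at i=7:; next u becomes 0; next v becomes 1; next at i=-1:; next v becomes -6; next at j=0:; next v becomes -9; next at i=0:; next v becomes -9; next at j=0:; next v becomes -12; next at i=1:; next v becomes -12; next at j=0:; next v becomes -15; next at i=2:; next v becomes -15; next at j=0:; next v becomes -18; next at i=3:; next v becomes -18; next at j=0:; next v becomes -21; next final value 20
revised: t becomes -6; next (((y - -3) - max(x, -1)) == (x + 7)) evaluates to false; next u becomes 0; next at i=2:; next u becomes 0; next at i=3:; next u becomes 0; next at i=4:; next u becomes 0; next at i=5:; next u becomes 0; next at i=6:; next u becomes 0; next at i=7:; next u becomes 0; next v becomes 1; next at i=-1:; next v becomes -6; next at j=0:; next v becomes -9; next at i=0:; next v becomes -9; next at j=0:; next v becomes -12; next at i=1:; next v becomes -12; next at j=0:; next v becomes -15; next at i=2:; next v becomes -15; next at j=0:; next v becomes -18; next at i=3:; next v becomes -18; next at j=0:; next v becomes -21; next final value 27
verdict: not equivalent; witness: x=1, y=-6


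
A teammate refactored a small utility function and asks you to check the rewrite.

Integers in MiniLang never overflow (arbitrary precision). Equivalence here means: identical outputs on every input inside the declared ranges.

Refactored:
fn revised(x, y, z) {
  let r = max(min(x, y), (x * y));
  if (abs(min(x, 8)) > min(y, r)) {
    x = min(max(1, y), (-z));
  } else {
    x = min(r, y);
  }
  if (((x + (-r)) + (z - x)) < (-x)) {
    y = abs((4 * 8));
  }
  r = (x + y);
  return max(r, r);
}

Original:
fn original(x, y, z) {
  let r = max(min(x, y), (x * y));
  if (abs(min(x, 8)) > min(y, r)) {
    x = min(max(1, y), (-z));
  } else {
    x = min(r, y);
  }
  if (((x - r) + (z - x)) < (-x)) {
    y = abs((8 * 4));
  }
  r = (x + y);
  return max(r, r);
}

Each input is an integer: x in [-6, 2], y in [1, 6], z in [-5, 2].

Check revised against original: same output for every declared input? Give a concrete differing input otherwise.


Side by side, the visible changes include: arithmetic usage differs.
Spot check at x=0, y=4, z=-5 — original: r = 0; (abs(min(x, 8)) > min(y, r)) -> false; x = 0; (((x - r) + (z - x)) < (-x)) -> true; y = 32; r = 32; return 32. revised: r = 0; (abs(min(x, 8)) > min(y, r)) -> false; x = 0; (((x + (-r)) + (z - x)) < (-x)) -> true; y = 32; r = 32; return 32. Both give 32.
Across all 432 domain points the two functions coincide.
verdict: equivalent


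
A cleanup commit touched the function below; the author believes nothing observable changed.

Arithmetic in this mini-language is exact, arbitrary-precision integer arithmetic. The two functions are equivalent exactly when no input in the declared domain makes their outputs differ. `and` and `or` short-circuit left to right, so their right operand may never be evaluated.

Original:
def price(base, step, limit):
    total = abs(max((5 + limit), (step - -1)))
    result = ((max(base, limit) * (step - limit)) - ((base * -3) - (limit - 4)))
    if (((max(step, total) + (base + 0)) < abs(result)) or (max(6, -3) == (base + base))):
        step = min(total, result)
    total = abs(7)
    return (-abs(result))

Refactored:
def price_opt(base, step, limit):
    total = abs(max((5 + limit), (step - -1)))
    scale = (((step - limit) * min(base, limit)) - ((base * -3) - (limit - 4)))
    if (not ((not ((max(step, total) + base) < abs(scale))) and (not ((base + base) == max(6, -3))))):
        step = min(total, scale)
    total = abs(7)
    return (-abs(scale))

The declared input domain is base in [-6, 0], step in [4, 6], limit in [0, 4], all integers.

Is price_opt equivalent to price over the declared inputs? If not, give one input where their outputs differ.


These are not equivalent — on base=-6, step=4, limit=0 the outputs split (-22 vs -46).
price: total := 5 | result := -22 | (((max(step, total) + (base + 0)) < abs(result)) or (max(6, -3) == (base + base))): true | step := -22 | total := 7 | result -22
price_opt: total := 5 | scale := -46 | (not ((not ((max(step, total) + base) < abs(scale))) and (not ((base + base) == max(6, -3))))): true | step := -46 | total := 7 | result -46
verdict: not equivalent; witness: base=-6, step=4, limit=0


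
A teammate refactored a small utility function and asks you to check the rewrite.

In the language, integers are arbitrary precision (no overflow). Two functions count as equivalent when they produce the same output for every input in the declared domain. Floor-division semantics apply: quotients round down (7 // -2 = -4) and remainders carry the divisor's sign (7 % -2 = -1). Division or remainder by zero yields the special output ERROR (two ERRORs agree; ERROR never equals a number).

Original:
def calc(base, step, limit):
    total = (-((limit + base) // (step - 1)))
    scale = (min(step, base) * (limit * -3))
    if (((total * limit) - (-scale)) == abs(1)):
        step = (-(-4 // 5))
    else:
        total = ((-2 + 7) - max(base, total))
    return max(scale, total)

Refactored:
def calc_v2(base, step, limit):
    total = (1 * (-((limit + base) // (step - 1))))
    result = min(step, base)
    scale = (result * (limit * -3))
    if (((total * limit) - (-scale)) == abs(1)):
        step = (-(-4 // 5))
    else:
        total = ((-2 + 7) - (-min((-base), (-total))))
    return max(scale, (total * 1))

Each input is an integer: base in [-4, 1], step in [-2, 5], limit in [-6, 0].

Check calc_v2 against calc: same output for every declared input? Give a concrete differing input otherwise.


Reading the diff, among the changes: constant usage differs; statement counts differ; arithmetic usage differs; local variable names differ; min/max/abs usage differs.
One worked example (base=-1, step=2, limit=-4) — calc: total becomes 5; next scale becomes -12; next (((total * limit) - (-scale)) == abs(1)) evaluates to false; next total becomes 0; next final value 0; calc_v2: total becomes 5; next result becomes -1; next scale becomes -12; next (((total * limit) - (-scale)) == abs(1)) evaluates to false; next total becomes 0; next final value 0; agreement on 0.
Sweeping the whole domain (336 inputs) finds no disagreement.
verdict: equivalent


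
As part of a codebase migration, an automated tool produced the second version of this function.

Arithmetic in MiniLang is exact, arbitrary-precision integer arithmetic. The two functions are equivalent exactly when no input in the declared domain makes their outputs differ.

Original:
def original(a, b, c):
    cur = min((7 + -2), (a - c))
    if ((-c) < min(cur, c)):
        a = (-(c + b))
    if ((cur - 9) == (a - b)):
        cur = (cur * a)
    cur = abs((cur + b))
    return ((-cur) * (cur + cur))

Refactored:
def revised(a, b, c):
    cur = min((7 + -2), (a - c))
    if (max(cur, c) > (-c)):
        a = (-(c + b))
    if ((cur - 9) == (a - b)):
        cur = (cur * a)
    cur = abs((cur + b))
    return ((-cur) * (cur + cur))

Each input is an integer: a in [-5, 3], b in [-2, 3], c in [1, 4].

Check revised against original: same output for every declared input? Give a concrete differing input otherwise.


The one real change (`min(cur, c)` became `max(cur, c)`) has no effect anywhere in the declared ranges; all 216 inputs agree.
verdict: equivalent


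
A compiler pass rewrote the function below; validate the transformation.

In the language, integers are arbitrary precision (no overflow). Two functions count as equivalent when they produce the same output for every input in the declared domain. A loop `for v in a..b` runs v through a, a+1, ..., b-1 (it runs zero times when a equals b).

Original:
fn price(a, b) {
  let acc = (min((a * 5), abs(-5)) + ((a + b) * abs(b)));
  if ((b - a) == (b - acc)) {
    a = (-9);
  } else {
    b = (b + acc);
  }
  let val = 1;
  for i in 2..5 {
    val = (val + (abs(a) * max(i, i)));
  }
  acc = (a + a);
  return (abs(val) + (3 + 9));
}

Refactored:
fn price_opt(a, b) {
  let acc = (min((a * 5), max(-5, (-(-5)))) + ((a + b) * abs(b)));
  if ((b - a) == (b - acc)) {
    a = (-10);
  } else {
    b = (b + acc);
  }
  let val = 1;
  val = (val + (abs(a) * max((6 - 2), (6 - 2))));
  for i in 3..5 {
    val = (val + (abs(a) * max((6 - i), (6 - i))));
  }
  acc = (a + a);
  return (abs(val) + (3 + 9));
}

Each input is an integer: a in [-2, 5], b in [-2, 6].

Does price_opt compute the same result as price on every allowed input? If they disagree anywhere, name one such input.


The rewrite breaks on a=-2, b=4, where the results are 94 and 103.
price: acc = -2; ((b - a) == (b - acc)) -> true; a = -9; val = 1; [i=2]; val = 19; [i=3]; val = 46; [i=4]; val = 82; acc = -18; return 94
price_opt: acc = -2; ((b - a) == (b - acc)) -> true; a = -10; val = 1; val = 41; [i=3]; val = 71; [i=4]; val = 91; acc = -20; return 103
verdict: not equivalent; witness: a=-2, b=4


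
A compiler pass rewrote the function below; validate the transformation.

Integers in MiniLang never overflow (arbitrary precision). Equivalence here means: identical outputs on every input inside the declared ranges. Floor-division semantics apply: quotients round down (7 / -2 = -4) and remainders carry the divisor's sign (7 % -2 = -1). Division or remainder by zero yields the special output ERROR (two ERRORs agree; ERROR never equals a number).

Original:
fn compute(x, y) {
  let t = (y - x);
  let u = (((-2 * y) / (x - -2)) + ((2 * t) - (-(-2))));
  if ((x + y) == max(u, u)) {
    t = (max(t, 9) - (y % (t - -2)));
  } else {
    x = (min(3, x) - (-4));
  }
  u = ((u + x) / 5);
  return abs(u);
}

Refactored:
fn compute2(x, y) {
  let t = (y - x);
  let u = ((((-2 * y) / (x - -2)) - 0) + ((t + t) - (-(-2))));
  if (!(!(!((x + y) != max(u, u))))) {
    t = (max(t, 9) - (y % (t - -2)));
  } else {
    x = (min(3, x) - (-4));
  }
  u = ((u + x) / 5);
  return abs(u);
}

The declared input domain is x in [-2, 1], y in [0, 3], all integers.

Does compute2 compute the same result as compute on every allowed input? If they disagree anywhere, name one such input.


Behavior is preserved: although constant usage differs, and boolean connective usage differs, and comparison usage differs, and arithmetic usage differs, the outputs never diverge.
As a probe, take x=-2, y=1: compute runs t = 3; division by zero -> ERROR; compute2 runs t = 3; division by zero -> ERROR; both end at ERROR.
Sweeping the whole domain (16 inputs) finds no disagreement.
verdict: equivalent


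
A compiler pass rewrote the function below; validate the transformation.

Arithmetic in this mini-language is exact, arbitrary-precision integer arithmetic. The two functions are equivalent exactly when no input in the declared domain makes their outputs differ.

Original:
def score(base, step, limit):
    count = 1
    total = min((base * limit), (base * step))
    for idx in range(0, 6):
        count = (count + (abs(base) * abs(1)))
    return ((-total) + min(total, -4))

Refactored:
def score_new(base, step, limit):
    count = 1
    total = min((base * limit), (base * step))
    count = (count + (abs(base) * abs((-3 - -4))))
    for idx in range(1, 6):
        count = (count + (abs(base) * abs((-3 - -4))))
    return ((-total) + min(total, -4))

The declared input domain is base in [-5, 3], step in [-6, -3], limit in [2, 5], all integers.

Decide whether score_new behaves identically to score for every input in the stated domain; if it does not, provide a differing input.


Comparing the listings, the differences include: statement counts differ, plus constant usage differs, plus arithmetic usage differs, plus loop structure differs, plus min/max/abs usage differs.
Tracing base=-5, step=-5, limit=3: score: count = 1; total = -15; [idx=0]; count = 6; [idx=1]; count = 11; [idx=2]; count = 16; [idx=3]; count = 21; [idx=4]; count = 26; [idx=5]; count = 31; return 0 | score_new: count = 1; total = -15; count = 6; [idx=1]; count = 11; [idx=2]; count = 16; [idx=3]; count = 21; [idx=4]; count = 26; [idx=5]; count = 31; return 0 — matching result 0.
Every one of the 144 inputs gives matching results.
verdict: equivalent


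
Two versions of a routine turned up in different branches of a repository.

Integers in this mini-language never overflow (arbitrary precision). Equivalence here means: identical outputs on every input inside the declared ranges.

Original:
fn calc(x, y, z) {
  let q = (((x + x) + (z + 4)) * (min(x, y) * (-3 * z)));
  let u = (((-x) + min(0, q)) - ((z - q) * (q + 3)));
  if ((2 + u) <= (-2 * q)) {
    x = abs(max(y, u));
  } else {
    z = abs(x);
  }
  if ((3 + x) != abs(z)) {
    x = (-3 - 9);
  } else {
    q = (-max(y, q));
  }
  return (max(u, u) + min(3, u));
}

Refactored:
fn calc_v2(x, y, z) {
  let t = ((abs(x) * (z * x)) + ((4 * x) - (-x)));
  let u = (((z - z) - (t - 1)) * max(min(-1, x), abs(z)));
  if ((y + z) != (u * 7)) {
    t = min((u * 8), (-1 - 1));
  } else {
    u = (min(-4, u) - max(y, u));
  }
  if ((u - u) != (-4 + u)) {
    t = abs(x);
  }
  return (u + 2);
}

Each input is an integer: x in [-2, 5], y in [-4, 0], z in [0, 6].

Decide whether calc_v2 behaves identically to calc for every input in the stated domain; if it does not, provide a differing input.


Try x=-2, y=-4, z=0.
calc: q becomes 0; next u becomes 2; next ((2 + u) <= (-2 * q)) evaluates to false; next z becomes 2; next ((3 + x) != abs(z)) evaluates to true; next x becomes -12; next final value 4
calc_v2: t becomes -10; next u becomes 0; next ((y + z) != (u * 7)) evaluates to true; next t becomes -2; next ((u - u) != (-4 + u)) evaluates to true; next t becomes 2; next final value 2
4 vs 2 — the two versions disagree here.
verdict: not equivalent; witness: x=-2, y=-4, z=0


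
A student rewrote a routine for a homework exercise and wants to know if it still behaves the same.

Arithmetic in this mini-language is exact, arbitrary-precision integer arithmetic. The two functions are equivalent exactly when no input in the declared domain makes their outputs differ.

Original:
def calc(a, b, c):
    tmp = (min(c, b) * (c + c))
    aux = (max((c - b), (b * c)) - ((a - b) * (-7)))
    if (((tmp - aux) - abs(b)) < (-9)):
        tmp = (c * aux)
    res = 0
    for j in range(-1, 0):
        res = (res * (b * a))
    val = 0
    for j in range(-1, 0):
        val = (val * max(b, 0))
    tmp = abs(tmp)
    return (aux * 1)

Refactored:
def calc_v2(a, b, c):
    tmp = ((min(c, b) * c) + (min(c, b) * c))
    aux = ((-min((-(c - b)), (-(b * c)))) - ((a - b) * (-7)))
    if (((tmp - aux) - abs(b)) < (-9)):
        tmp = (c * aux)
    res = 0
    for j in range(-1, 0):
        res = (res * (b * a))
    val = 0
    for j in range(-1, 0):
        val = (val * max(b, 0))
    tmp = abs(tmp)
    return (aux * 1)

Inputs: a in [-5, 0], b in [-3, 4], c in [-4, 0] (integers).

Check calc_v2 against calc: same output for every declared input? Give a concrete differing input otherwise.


Comparing the listings, the differences include: arithmetic usage differs; also min/max/abs usage differs.
Spot check at a=-1, b=0, c=-3 — calc: tmp = 18; aux = -7; (((tmp - aux) - abs(b)) < (-9)) -> false; res = 0; [j=-1]; res = 0; val = 0; [j=-1]; val = 0; tmp = 18; return -7. calc_v2: tmp = 18; aux = -7; (((tmp - aux) - abs(b)) < (-9)) -> false; res = 0; [j=-1]; res = 0; val = 0; [j=-1]; val = 0; tmp = 18; return -7. Both give -7.
Sweeping the whole domain (240 inputs) finds no disagreement.
verdict: equivalent


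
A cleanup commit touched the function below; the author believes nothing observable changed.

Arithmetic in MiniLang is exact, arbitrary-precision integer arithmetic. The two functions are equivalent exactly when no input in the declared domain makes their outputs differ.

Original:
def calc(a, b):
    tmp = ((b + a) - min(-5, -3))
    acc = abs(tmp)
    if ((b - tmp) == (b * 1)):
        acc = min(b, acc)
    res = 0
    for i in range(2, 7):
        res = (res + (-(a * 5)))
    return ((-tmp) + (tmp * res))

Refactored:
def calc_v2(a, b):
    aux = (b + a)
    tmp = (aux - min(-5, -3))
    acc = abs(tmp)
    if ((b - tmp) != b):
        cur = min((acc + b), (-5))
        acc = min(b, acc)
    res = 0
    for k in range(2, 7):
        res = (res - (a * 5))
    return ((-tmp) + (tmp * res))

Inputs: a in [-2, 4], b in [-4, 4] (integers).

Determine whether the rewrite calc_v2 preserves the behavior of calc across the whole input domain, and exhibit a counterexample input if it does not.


There is a behavioral-looking edit here, yet the outcome never shifts on this domain; all 63 inputs agree.
verdict: equivalent


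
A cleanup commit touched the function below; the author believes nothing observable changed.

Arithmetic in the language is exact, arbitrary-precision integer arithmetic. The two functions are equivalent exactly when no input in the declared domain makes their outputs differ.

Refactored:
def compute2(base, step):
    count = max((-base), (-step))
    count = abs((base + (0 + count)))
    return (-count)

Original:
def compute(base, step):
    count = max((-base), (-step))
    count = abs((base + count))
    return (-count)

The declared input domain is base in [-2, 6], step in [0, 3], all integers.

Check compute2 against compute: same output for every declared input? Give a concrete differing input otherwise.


Equivalent — the differences include arithmetic usage differs; and constant usage differs, yet no declared input distinguishes the two.
Tracing base=2, step=2: compute: count = -2; count = 0; return 0 | compute2: count = -2; count = 0; return 0 — matching result 0.
Checked all 36 inputs in the declared domain: the outputs agree on every one.
verdict: equivalent


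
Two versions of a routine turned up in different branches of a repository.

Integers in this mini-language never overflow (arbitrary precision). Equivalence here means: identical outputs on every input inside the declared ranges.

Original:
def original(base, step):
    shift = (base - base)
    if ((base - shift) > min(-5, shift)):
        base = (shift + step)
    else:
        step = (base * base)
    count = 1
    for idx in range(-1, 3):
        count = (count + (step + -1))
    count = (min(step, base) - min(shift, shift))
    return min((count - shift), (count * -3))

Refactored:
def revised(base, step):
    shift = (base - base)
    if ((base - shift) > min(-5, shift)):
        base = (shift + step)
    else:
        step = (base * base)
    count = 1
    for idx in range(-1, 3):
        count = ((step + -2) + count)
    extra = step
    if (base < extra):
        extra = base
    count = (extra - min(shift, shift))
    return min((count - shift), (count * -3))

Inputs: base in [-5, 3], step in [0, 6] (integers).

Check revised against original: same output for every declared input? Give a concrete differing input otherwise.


The edit looks behavioral (`-1` became `-2`), but over these ranges it never changes the outcome; all 63 inputs agree.
verdict: equivalent


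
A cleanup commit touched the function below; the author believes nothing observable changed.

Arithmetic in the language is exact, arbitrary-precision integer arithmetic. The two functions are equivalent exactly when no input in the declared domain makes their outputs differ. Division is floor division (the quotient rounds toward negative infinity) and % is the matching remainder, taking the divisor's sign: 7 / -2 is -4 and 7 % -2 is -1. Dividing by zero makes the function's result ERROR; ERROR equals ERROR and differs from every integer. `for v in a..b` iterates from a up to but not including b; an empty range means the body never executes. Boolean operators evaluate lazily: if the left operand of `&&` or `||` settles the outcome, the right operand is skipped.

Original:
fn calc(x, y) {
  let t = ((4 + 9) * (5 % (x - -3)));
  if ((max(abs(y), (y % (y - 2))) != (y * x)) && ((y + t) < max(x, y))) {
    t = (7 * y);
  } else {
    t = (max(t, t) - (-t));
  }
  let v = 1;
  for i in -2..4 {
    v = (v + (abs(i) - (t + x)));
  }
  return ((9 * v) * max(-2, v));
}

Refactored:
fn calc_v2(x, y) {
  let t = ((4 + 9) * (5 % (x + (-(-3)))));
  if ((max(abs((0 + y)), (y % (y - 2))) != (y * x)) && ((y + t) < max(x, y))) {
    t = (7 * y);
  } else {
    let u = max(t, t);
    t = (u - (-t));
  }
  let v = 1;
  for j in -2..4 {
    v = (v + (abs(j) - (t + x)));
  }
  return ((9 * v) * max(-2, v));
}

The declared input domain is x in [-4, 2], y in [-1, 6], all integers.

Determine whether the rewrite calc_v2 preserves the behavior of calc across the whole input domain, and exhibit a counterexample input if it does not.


Side by side, the visible changes include: statement counts differ, and arithmetic usage differs, and constant usage differs, and local variable names differ.
One worked example (x=-3, y=3) — calc: hits division by zero so the output is ERROR; calc_v2: hits division by zero so the output is ERROR; agreement on ERROR.
An exhaustive pass over the 56 declared inputs shows identical outputs.
verdict: equivalent


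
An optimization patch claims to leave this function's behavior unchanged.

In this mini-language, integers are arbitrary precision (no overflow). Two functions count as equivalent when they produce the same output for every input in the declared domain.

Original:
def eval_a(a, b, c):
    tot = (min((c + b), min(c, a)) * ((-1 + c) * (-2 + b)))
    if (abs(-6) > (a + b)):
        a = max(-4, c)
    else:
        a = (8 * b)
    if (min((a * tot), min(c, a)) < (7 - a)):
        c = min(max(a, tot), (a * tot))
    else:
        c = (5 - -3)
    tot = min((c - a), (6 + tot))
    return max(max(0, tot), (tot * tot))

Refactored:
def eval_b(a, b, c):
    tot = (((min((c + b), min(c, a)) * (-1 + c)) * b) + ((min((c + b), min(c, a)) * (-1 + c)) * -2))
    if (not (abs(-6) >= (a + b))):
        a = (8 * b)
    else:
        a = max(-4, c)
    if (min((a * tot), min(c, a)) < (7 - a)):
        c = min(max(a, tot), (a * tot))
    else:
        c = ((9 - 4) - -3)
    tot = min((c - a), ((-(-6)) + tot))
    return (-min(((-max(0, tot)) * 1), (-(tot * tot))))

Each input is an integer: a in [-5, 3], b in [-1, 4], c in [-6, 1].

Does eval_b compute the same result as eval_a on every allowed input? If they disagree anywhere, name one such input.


a=2, b=4, c=-6 yields 576 from eval_a but 110224 from eval_b.
verdict: not equivalent; witness: a=2, b=4, c=-6
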